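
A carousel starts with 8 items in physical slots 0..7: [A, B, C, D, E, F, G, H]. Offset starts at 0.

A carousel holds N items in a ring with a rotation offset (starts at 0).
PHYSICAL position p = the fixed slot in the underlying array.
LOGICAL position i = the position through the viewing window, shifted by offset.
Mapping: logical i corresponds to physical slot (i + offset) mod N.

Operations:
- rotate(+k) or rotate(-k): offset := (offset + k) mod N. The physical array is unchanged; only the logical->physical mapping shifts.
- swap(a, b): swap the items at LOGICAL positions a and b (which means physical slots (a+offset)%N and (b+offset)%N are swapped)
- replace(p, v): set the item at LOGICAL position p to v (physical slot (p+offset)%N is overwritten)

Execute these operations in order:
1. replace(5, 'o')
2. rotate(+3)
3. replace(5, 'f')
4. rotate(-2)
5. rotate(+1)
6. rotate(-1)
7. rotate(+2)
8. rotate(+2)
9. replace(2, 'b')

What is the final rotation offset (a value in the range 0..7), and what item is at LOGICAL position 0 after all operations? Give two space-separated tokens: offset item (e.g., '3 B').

After op 1 (replace(5, 'o')): offset=0, physical=[A,B,C,D,E,o,G,H], logical=[A,B,C,D,E,o,G,H]
After op 2 (rotate(+3)): offset=3, physical=[A,B,C,D,E,o,G,H], logical=[D,E,o,G,H,A,B,C]
After op 3 (replace(5, 'f')): offset=3, physical=[f,B,C,D,E,o,G,H], logical=[D,E,o,G,H,f,B,C]
After op 4 (rotate(-2)): offset=1, physical=[f,B,C,D,E,o,G,H], logical=[B,C,D,E,o,G,H,f]
After op 5 (rotate(+1)): offset=2, physical=[f,B,C,D,E,o,G,H], logical=[C,D,E,o,G,H,f,B]
After op 6 (rotate(-1)): offset=1, physical=[f,B,C,D,E,o,G,H], logical=[B,C,D,E,o,G,H,f]
After op 7 (rotate(+2)): offset=3, physical=[f,B,C,D,E,o,G,H], logical=[D,E,o,G,H,f,B,C]
After op 8 (rotate(+2)): offset=5, physical=[f,B,C,D,E,o,G,H], logical=[o,G,H,f,B,C,D,E]
After op 9 (replace(2, 'b')): offset=5, physical=[f,B,C,D,E,o,G,b], logical=[o,G,b,f,B,C,D,E]

Answer: 5 o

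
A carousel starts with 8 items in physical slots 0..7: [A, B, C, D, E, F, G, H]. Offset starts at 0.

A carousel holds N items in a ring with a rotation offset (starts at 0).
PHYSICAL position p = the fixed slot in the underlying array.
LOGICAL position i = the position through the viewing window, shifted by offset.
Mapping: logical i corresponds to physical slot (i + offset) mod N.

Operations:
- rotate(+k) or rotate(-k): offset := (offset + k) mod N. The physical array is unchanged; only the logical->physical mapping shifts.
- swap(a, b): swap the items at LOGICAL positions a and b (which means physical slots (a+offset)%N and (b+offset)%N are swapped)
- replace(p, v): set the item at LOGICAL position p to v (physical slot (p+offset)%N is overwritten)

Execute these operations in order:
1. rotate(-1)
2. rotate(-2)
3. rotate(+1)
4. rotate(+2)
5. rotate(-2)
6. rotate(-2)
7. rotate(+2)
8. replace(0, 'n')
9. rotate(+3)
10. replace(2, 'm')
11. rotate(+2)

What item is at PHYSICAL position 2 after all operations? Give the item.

After op 1 (rotate(-1)): offset=7, physical=[A,B,C,D,E,F,G,H], logical=[H,A,B,C,D,E,F,G]
After op 2 (rotate(-2)): offset=5, physical=[A,B,C,D,E,F,G,H], logical=[F,G,H,A,B,C,D,E]
After op 3 (rotate(+1)): offset=6, physical=[A,B,C,D,E,F,G,H], logical=[G,H,A,B,C,D,E,F]
After op 4 (rotate(+2)): offset=0, physical=[A,B,C,D,E,F,G,H], logical=[A,B,C,D,E,F,G,H]
After op 5 (rotate(-2)): offset=6, physical=[A,B,C,D,E,F,G,H], logical=[G,H,A,B,C,D,E,F]
After op 6 (rotate(-2)): offset=4, physical=[A,B,C,D,E,F,G,H], logical=[E,F,G,H,A,B,C,D]
After op 7 (rotate(+2)): offset=6, physical=[A,B,C,D,E,F,G,H], logical=[G,H,A,B,C,D,E,F]
After op 8 (replace(0, 'n')): offset=6, physical=[A,B,C,D,E,F,n,H], logical=[n,H,A,B,C,D,E,F]
After op 9 (rotate(+3)): offset=1, physical=[A,B,C,D,E,F,n,H], logical=[B,C,D,E,F,n,H,A]
After op 10 (replace(2, 'm')): offset=1, physical=[A,B,C,m,E,F,n,H], logical=[B,C,m,E,F,n,H,A]
After op 11 (rotate(+2)): offset=3, physical=[A,B,C,m,E,F,n,H], logical=[m,E,F,n,H,A,B,C]

Answer: C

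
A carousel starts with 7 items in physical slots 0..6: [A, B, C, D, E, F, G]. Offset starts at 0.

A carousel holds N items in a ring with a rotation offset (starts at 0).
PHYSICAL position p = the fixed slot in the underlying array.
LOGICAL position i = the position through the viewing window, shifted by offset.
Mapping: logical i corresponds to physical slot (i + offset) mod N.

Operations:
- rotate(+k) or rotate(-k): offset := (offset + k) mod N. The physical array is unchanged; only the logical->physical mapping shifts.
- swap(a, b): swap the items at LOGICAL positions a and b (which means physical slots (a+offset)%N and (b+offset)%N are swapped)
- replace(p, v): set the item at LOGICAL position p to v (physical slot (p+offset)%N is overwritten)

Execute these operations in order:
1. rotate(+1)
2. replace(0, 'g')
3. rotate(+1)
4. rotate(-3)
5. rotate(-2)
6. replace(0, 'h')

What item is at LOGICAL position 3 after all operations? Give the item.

Answer: A

Derivation:
After op 1 (rotate(+1)): offset=1, physical=[A,B,C,D,E,F,G], logical=[B,C,D,E,F,G,A]
After op 2 (replace(0, 'g')): offset=1, physical=[A,g,C,D,E,F,G], logical=[g,C,D,E,F,G,A]
After op 3 (rotate(+1)): offset=2, physical=[A,g,C,D,E,F,G], logical=[C,D,E,F,G,A,g]
After op 4 (rotate(-3)): offset=6, physical=[A,g,C,D,E,F,G], logical=[G,A,g,C,D,E,F]
After op 5 (rotate(-2)): offset=4, physical=[A,g,C,D,E,F,G], logical=[E,F,G,A,g,C,D]
After op 6 (replace(0, 'h')): offset=4, physical=[A,g,C,D,h,F,G], logical=[h,F,G,A,g,C,D]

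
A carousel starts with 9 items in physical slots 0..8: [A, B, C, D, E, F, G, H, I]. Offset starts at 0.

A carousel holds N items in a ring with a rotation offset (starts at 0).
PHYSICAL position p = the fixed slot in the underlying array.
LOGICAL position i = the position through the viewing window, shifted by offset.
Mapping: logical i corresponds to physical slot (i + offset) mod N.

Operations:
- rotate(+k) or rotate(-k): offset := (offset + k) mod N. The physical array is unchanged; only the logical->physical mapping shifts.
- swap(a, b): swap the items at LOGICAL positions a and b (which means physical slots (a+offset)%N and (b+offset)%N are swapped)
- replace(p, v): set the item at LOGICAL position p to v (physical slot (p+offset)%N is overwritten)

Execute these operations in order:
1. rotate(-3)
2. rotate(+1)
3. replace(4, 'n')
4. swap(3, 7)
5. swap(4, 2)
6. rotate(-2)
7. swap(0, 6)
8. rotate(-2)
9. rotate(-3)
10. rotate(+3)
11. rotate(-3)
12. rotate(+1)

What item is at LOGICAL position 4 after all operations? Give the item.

After op 1 (rotate(-3)): offset=6, physical=[A,B,C,D,E,F,G,H,I], logical=[G,H,I,A,B,C,D,E,F]
After op 2 (rotate(+1)): offset=7, physical=[A,B,C,D,E,F,G,H,I], logical=[H,I,A,B,C,D,E,F,G]
After op 3 (replace(4, 'n')): offset=7, physical=[A,B,n,D,E,F,G,H,I], logical=[H,I,A,B,n,D,E,F,G]
After op 4 (swap(3, 7)): offset=7, physical=[A,F,n,D,E,B,G,H,I], logical=[H,I,A,F,n,D,E,B,G]
After op 5 (swap(4, 2)): offset=7, physical=[n,F,A,D,E,B,G,H,I], logical=[H,I,n,F,A,D,E,B,G]
After op 6 (rotate(-2)): offset=5, physical=[n,F,A,D,E,B,G,H,I], logical=[B,G,H,I,n,F,A,D,E]
After op 7 (swap(0, 6)): offset=5, physical=[n,F,B,D,E,A,G,H,I], logical=[A,G,H,I,n,F,B,D,E]
After op 8 (rotate(-2)): offset=3, physical=[n,F,B,D,E,A,G,H,I], logical=[D,E,A,G,H,I,n,F,B]
After op 9 (rotate(-3)): offset=0, physical=[n,F,B,D,E,A,G,H,I], logical=[n,F,B,D,E,A,G,H,I]
After op 10 (rotate(+3)): offset=3, physical=[n,F,B,D,E,A,G,H,I], logical=[D,E,A,G,H,I,n,F,B]
After op 11 (rotate(-3)): offset=0, physical=[n,F,B,D,E,A,G,H,I], logical=[n,F,B,D,E,A,G,H,I]
After op 12 (rotate(+1)): offset=1, physical=[n,F,B,D,E,A,G,H,I], logical=[F,B,D,E,A,G,H,I,n]

Answer: A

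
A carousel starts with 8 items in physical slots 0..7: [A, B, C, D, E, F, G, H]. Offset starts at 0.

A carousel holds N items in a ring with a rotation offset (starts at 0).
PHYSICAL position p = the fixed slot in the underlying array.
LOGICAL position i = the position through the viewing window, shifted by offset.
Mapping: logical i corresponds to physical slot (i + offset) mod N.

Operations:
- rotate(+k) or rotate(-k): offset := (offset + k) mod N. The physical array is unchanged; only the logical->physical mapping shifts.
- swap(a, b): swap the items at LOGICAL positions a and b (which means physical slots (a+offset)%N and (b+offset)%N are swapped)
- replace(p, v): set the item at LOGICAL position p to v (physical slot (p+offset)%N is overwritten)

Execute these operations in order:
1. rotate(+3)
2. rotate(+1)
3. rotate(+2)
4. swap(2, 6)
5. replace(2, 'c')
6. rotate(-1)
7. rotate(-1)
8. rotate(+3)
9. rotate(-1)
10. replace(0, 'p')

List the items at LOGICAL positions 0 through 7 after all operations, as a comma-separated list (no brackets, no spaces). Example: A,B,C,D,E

Answer: p,H,c,B,C,D,A,F

Derivation:
After op 1 (rotate(+3)): offset=3, physical=[A,B,C,D,E,F,G,H], logical=[D,E,F,G,H,A,B,C]
After op 2 (rotate(+1)): offset=4, physical=[A,B,C,D,E,F,G,H], logical=[E,F,G,H,A,B,C,D]
After op 3 (rotate(+2)): offset=6, physical=[A,B,C,D,E,F,G,H], logical=[G,H,A,B,C,D,E,F]
After op 4 (swap(2, 6)): offset=6, physical=[E,B,C,D,A,F,G,H], logical=[G,H,E,B,C,D,A,F]
After op 5 (replace(2, 'c')): offset=6, physical=[c,B,C,D,A,F,G,H], logical=[G,H,c,B,C,D,A,F]
After op 6 (rotate(-1)): offset=5, physical=[c,B,C,D,A,F,G,H], logical=[F,G,H,c,B,C,D,A]
After op 7 (rotate(-1)): offset=4, physical=[c,B,C,D,A,F,G,H], logical=[A,F,G,H,c,B,C,D]
After op 8 (rotate(+3)): offset=7, physical=[c,B,C,D,A,F,G,H], logical=[H,c,B,C,D,A,F,G]
After op 9 (rotate(-1)): offset=6, physical=[c,B,C,D,A,F,G,H], logical=[G,H,c,B,C,D,A,F]
After op 10 (replace(0, 'p')): offset=6, physical=[c,B,C,D,A,F,p,H], logical=[p,H,c,B,C,D,A,F]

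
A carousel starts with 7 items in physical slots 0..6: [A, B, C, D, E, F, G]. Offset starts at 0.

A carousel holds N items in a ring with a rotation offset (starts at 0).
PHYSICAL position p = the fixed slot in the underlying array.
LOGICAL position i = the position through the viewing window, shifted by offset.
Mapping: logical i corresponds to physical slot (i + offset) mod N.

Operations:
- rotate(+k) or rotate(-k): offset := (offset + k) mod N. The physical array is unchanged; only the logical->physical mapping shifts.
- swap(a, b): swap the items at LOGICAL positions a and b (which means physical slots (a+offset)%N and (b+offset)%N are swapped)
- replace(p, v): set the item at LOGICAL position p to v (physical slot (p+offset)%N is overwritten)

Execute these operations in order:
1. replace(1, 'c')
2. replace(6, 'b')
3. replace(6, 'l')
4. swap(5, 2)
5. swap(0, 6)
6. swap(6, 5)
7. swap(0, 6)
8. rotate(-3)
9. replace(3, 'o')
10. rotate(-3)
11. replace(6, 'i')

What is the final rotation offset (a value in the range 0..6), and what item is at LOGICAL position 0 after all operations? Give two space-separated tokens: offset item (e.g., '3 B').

Answer: 1 c

Derivation:
After op 1 (replace(1, 'c')): offset=0, physical=[A,c,C,D,E,F,G], logical=[A,c,C,D,E,F,G]
After op 2 (replace(6, 'b')): offset=0, physical=[A,c,C,D,E,F,b], logical=[A,c,C,D,E,F,b]
After op 3 (replace(6, 'l')): offset=0, physical=[A,c,C,D,E,F,l], logical=[A,c,C,D,E,F,l]
After op 4 (swap(5, 2)): offset=0, physical=[A,c,F,D,E,C,l], logical=[A,c,F,D,E,C,l]
After op 5 (swap(0, 6)): offset=0, physical=[l,c,F,D,E,C,A], logical=[l,c,F,D,E,C,A]
After op 6 (swap(6, 5)): offset=0, physical=[l,c,F,D,E,A,C], logical=[l,c,F,D,E,A,C]
After op 7 (swap(0, 6)): offset=0, physical=[C,c,F,D,E,A,l], logical=[C,c,F,D,E,A,l]
After op 8 (rotate(-3)): offset=4, physical=[C,c,F,D,E,A,l], logical=[E,A,l,C,c,F,D]
After op 9 (replace(3, 'o')): offset=4, physical=[o,c,F,D,E,A,l], logical=[E,A,l,o,c,F,D]
After op 10 (rotate(-3)): offset=1, physical=[o,c,F,D,E,A,l], logical=[c,F,D,E,A,l,o]
After op 11 (replace(6, 'i')): offset=1, physical=[i,c,F,D,E,A,l], logical=[c,F,D,E,A,l,i]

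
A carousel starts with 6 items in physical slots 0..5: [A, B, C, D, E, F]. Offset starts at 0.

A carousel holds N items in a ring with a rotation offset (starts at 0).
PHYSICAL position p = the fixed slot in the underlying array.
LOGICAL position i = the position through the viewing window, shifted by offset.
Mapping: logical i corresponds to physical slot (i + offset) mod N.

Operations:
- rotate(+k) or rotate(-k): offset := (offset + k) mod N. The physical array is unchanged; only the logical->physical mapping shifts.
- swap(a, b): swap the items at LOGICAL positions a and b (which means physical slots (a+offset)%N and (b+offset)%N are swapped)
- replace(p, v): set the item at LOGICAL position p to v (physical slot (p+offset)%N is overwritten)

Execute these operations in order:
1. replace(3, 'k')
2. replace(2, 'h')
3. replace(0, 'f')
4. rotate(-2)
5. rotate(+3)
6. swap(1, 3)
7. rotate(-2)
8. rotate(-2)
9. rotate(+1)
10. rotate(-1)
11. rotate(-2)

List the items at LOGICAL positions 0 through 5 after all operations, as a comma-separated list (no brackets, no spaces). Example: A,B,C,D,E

After op 1 (replace(3, 'k')): offset=0, physical=[A,B,C,k,E,F], logical=[A,B,C,k,E,F]
After op 2 (replace(2, 'h')): offset=0, physical=[A,B,h,k,E,F], logical=[A,B,h,k,E,F]
After op 3 (replace(0, 'f')): offset=0, physical=[f,B,h,k,E,F], logical=[f,B,h,k,E,F]
After op 4 (rotate(-2)): offset=4, physical=[f,B,h,k,E,F], logical=[E,F,f,B,h,k]
After op 5 (rotate(+3)): offset=1, physical=[f,B,h,k,E,F], logical=[B,h,k,E,F,f]
After op 6 (swap(1, 3)): offset=1, physical=[f,B,E,k,h,F], logical=[B,E,k,h,F,f]
After op 7 (rotate(-2)): offset=5, physical=[f,B,E,k,h,F], logical=[F,f,B,E,k,h]
After op 8 (rotate(-2)): offset=3, physical=[f,B,E,k,h,F], logical=[k,h,F,f,B,E]
After op 9 (rotate(+1)): offset=4, physical=[f,B,E,k,h,F], logical=[h,F,f,B,E,k]
After op 10 (rotate(-1)): offset=3, physical=[f,B,E,k,h,F], logical=[k,h,F,f,B,E]
After op 11 (rotate(-2)): offset=1, physical=[f,B,E,k,h,F], logical=[B,E,k,h,F,f]

Answer: B,E,k,h,F,f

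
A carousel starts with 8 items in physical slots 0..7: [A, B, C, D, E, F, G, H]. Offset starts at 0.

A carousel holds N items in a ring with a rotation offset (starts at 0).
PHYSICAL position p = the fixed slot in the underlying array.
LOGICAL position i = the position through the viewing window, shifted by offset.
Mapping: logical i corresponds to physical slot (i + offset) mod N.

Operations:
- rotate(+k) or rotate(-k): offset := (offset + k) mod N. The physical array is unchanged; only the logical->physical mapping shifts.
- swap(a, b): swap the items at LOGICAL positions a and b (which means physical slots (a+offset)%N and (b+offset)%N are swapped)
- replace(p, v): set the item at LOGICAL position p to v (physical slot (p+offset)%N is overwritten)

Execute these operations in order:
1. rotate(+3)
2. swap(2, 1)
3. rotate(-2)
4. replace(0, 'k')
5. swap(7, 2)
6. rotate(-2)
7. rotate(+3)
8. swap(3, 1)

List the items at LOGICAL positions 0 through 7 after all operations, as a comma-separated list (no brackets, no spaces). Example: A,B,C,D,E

Answer: C,E,F,A,G,H,D,k

Derivation:
After op 1 (rotate(+3)): offset=3, physical=[A,B,C,D,E,F,G,H], logical=[D,E,F,G,H,A,B,C]
After op 2 (swap(2, 1)): offset=3, physical=[A,B,C,D,F,E,G,H], logical=[D,F,E,G,H,A,B,C]
After op 3 (rotate(-2)): offset=1, physical=[A,B,C,D,F,E,G,H], logical=[B,C,D,F,E,G,H,A]
After op 4 (replace(0, 'k')): offset=1, physical=[A,k,C,D,F,E,G,H], logical=[k,C,D,F,E,G,H,A]
After op 5 (swap(7, 2)): offset=1, physical=[D,k,C,A,F,E,G,H], logical=[k,C,A,F,E,G,H,D]
After op 6 (rotate(-2)): offset=7, physical=[D,k,C,A,F,E,G,H], logical=[H,D,k,C,A,F,E,G]
After op 7 (rotate(+3)): offset=2, physical=[D,k,C,A,F,E,G,H], logical=[C,A,F,E,G,H,D,k]
After op 8 (swap(3, 1)): offset=2, physical=[D,k,C,E,F,A,G,H], logical=[C,E,F,A,G,H,D,k]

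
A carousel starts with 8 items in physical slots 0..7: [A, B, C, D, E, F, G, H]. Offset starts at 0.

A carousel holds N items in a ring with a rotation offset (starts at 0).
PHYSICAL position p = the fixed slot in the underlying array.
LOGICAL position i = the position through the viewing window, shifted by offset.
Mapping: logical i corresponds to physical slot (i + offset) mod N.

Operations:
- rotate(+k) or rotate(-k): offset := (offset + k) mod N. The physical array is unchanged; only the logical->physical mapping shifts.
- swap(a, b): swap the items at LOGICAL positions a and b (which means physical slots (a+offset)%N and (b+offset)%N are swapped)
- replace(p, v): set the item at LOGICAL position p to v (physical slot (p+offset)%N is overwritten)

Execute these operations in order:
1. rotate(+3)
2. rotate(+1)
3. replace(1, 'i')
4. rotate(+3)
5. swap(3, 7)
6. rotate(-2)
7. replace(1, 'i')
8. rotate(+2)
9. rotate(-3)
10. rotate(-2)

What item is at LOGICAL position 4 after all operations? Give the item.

Answer: i

Derivation:
After op 1 (rotate(+3)): offset=3, physical=[A,B,C,D,E,F,G,H], logical=[D,E,F,G,H,A,B,C]
After op 2 (rotate(+1)): offset=4, physical=[A,B,C,D,E,F,G,H], logical=[E,F,G,H,A,B,C,D]
After op 3 (replace(1, 'i')): offset=4, physical=[A,B,C,D,E,i,G,H], logical=[E,i,G,H,A,B,C,D]
After op 4 (rotate(+3)): offset=7, physical=[A,B,C,D,E,i,G,H], logical=[H,A,B,C,D,E,i,G]
After op 5 (swap(3, 7)): offset=7, physical=[A,B,G,D,E,i,C,H], logical=[H,A,B,G,D,E,i,C]
After op 6 (rotate(-2)): offset=5, physical=[A,B,G,D,E,i,C,H], logical=[i,C,H,A,B,G,D,E]
After op 7 (replace(1, 'i')): offset=5, physical=[A,B,G,D,E,i,i,H], logical=[i,i,H,A,B,G,D,E]
After op 8 (rotate(+2)): offset=7, physical=[A,B,G,D,E,i,i,H], logical=[H,A,B,G,D,E,i,i]
After op 9 (rotate(-3)): offset=4, physical=[A,B,G,D,E,i,i,H], logical=[E,i,i,H,A,B,G,D]
After op 10 (rotate(-2)): offset=2, physical=[A,B,G,D,E,i,i,H], logical=[G,D,E,i,i,H,A,B]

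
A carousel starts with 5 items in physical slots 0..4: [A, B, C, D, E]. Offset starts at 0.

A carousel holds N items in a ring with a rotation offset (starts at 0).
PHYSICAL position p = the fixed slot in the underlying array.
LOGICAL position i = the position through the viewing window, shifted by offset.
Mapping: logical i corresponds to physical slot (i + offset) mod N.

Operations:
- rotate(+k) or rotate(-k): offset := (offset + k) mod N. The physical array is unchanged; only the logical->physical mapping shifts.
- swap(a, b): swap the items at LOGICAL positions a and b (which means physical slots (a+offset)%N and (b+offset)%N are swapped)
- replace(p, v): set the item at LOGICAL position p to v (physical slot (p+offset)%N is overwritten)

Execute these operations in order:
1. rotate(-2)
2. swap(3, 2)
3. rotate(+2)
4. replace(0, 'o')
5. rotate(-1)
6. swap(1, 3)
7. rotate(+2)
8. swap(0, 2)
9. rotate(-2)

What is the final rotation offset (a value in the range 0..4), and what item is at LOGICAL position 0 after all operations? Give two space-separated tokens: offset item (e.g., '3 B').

Answer: 4 E

Derivation:
After op 1 (rotate(-2)): offset=3, physical=[A,B,C,D,E], logical=[D,E,A,B,C]
After op 2 (swap(3, 2)): offset=3, physical=[B,A,C,D,E], logical=[D,E,B,A,C]
After op 3 (rotate(+2)): offset=0, physical=[B,A,C,D,E], logical=[B,A,C,D,E]
After op 4 (replace(0, 'o')): offset=0, physical=[o,A,C,D,E], logical=[o,A,C,D,E]
After op 5 (rotate(-1)): offset=4, physical=[o,A,C,D,E], logical=[E,o,A,C,D]
After op 6 (swap(1, 3)): offset=4, physical=[C,A,o,D,E], logical=[E,C,A,o,D]
After op 7 (rotate(+2)): offset=1, physical=[C,A,o,D,E], logical=[A,o,D,E,C]
After op 8 (swap(0, 2)): offset=1, physical=[C,D,o,A,E], logical=[D,o,A,E,C]
After op 9 (rotate(-2)): offset=4, physical=[C,D,o,A,E], logical=[E,C,D,o,A]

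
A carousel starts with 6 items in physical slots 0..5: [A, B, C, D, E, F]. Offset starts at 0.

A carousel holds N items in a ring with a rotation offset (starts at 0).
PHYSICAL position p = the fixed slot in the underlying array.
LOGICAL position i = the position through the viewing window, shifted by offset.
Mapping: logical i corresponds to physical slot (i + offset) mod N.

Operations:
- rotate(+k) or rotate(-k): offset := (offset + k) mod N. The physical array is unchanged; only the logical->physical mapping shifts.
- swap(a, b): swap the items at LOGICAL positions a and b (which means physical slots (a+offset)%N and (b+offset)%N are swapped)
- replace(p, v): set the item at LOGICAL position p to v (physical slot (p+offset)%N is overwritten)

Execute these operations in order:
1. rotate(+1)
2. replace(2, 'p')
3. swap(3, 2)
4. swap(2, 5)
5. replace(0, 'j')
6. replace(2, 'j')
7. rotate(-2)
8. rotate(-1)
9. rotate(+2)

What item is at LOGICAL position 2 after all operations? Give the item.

Answer: C

Derivation:
After op 1 (rotate(+1)): offset=1, physical=[A,B,C,D,E,F], logical=[B,C,D,E,F,A]
After op 2 (replace(2, 'p')): offset=1, physical=[A,B,C,p,E,F], logical=[B,C,p,E,F,A]
After op 3 (swap(3, 2)): offset=1, physical=[A,B,C,E,p,F], logical=[B,C,E,p,F,A]
After op 4 (swap(2, 5)): offset=1, physical=[E,B,C,A,p,F], logical=[B,C,A,p,F,E]
After op 5 (replace(0, 'j')): offset=1, physical=[E,j,C,A,p,F], logical=[j,C,A,p,F,E]
After op 6 (replace(2, 'j')): offset=1, physical=[E,j,C,j,p,F], logical=[j,C,j,p,F,E]
After op 7 (rotate(-2)): offset=5, physical=[E,j,C,j,p,F], logical=[F,E,j,C,j,p]
After op 8 (rotate(-1)): offset=4, physical=[E,j,C,j,p,F], logical=[p,F,E,j,C,j]
After op 9 (rotate(+2)): offset=0, physical=[E,j,C,j,p,F], logical=[E,j,C,j,p,F]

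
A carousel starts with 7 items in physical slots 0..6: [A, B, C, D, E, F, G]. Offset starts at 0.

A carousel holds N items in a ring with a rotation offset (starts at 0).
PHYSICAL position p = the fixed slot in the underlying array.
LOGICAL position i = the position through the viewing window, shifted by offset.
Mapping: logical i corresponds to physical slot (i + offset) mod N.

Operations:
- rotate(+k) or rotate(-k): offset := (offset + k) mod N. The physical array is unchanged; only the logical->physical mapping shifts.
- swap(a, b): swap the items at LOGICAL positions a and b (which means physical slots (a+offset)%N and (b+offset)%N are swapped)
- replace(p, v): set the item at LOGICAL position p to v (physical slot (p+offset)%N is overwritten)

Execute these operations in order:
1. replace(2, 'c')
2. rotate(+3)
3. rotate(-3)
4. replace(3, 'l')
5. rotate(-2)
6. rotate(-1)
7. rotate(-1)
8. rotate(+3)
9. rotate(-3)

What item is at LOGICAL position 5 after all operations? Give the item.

Answer: B

Derivation:
After op 1 (replace(2, 'c')): offset=0, physical=[A,B,c,D,E,F,G], logical=[A,B,c,D,E,F,G]
After op 2 (rotate(+3)): offset=3, physical=[A,B,c,D,E,F,G], logical=[D,E,F,G,A,B,c]
After op 3 (rotate(-3)): offset=0, physical=[A,B,c,D,E,F,G], logical=[A,B,c,D,E,F,G]
After op 4 (replace(3, 'l')): offset=0, physical=[A,B,c,l,E,F,G], logical=[A,B,c,l,E,F,G]
After op 5 (rotate(-2)): offset=5, physical=[A,B,c,l,E,F,G], logical=[F,G,A,B,c,l,E]
After op 6 (rotate(-1)): offset=4, physical=[A,B,c,l,E,F,G], logical=[E,F,G,A,B,c,l]
After op 7 (rotate(-1)): offset=3, physical=[A,B,c,l,E,F,G], logical=[l,E,F,G,A,B,c]
After op 8 (rotate(+3)): offset=6, physical=[A,B,c,l,E,F,G], logical=[G,A,B,c,l,E,F]
After op 9 (rotate(-3)): offset=3, physical=[A,B,c,l,E,F,G], logical=[l,E,F,G,A,B,c]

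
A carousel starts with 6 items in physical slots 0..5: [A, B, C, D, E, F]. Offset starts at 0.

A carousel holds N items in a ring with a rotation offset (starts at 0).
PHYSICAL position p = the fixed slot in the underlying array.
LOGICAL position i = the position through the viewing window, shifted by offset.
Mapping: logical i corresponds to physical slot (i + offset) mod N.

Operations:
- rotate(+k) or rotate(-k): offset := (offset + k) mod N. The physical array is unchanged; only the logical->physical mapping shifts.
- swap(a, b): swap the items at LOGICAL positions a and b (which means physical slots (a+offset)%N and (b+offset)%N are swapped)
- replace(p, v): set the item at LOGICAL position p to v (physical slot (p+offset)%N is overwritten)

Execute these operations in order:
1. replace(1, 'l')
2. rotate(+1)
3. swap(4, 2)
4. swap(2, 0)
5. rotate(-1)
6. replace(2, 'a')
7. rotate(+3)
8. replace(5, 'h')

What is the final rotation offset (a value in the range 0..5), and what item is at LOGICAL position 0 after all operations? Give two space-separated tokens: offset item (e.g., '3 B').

After op 1 (replace(1, 'l')): offset=0, physical=[A,l,C,D,E,F], logical=[A,l,C,D,E,F]
After op 2 (rotate(+1)): offset=1, physical=[A,l,C,D,E,F], logical=[l,C,D,E,F,A]
After op 3 (swap(4, 2)): offset=1, physical=[A,l,C,F,E,D], logical=[l,C,F,E,D,A]
After op 4 (swap(2, 0)): offset=1, physical=[A,F,C,l,E,D], logical=[F,C,l,E,D,A]
After op 5 (rotate(-1)): offset=0, physical=[A,F,C,l,E,D], logical=[A,F,C,l,E,D]
After op 6 (replace(2, 'a')): offset=0, physical=[A,F,a,l,E,D], logical=[A,F,a,l,E,D]
After op 7 (rotate(+3)): offset=3, physical=[A,F,a,l,E,D], logical=[l,E,D,A,F,a]
After op 8 (replace(5, 'h')): offset=3, physical=[A,F,h,l,E,D], logical=[l,E,D,A,F,h]

Answer: 3 l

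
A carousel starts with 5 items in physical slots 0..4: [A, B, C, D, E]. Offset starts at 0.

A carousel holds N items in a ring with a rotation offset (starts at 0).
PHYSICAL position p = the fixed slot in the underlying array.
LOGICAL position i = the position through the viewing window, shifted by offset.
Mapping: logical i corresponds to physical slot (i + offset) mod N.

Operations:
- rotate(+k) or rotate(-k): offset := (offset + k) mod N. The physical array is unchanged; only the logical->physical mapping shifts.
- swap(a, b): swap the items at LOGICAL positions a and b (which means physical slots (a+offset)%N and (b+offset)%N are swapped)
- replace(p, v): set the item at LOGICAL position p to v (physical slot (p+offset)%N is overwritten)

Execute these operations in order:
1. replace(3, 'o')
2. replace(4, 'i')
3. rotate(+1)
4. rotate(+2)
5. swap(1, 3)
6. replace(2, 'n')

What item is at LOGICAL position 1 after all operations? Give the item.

Answer: B

Derivation:
After op 1 (replace(3, 'o')): offset=0, physical=[A,B,C,o,E], logical=[A,B,C,o,E]
After op 2 (replace(4, 'i')): offset=0, physical=[A,B,C,o,i], logical=[A,B,C,o,i]
After op 3 (rotate(+1)): offset=1, physical=[A,B,C,o,i], logical=[B,C,o,i,A]
After op 4 (rotate(+2)): offset=3, physical=[A,B,C,o,i], logical=[o,i,A,B,C]
After op 5 (swap(1, 3)): offset=3, physical=[A,i,C,o,B], logical=[o,B,A,i,C]
After op 6 (replace(2, 'n')): offset=3, physical=[n,i,C,o,B], logical=[o,B,n,i,C]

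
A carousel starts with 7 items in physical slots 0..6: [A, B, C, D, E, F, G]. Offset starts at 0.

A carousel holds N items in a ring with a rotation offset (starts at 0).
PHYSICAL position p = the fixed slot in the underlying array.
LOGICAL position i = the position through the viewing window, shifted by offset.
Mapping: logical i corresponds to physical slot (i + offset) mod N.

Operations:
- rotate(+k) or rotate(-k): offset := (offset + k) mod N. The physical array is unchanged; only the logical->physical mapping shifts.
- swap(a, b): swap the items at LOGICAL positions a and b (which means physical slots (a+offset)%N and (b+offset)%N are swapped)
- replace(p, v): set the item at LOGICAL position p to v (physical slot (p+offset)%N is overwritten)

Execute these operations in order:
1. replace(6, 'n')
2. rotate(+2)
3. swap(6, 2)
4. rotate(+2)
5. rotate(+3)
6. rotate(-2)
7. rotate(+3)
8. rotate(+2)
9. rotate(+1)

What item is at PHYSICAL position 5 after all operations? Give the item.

Answer: F

Derivation:
After op 1 (replace(6, 'n')): offset=0, physical=[A,B,C,D,E,F,n], logical=[A,B,C,D,E,F,n]
After op 2 (rotate(+2)): offset=2, physical=[A,B,C,D,E,F,n], logical=[C,D,E,F,n,A,B]
After op 3 (swap(6, 2)): offset=2, physical=[A,E,C,D,B,F,n], logical=[C,D,B,F,n,A,E]
After op 4 (rotate(+2)): offset=4, physical=[A,E,C,D,B,F,n], logical=[B,F,n,A,E,C,D]
After op 5 (rotate(+3)): offset=0, physical=[A,E,C,D,B,F,n], logical=[A,E,C,D,B,F,n]
After op 6 (rotate(-2)): offset=5, physical=[A,E,C,D,B,F,n], logical=[F,n,A,E,C,D,B]
After op 7 (rotate(+3)): offset=1, physical=[A,E,C,D,B,F,n], logical=[E,C,D,B,F,n,A]
After op 8 (rotate(+2)): offset=3, physical=[A,E,C,D,B,F,n], logical=[D,B,F,n,A,E,C]
After op 9 (rotate(+1)): offset=4, physical=[A,E,C,D,B,F,n], logical=[B,F,n,A,E,C,D]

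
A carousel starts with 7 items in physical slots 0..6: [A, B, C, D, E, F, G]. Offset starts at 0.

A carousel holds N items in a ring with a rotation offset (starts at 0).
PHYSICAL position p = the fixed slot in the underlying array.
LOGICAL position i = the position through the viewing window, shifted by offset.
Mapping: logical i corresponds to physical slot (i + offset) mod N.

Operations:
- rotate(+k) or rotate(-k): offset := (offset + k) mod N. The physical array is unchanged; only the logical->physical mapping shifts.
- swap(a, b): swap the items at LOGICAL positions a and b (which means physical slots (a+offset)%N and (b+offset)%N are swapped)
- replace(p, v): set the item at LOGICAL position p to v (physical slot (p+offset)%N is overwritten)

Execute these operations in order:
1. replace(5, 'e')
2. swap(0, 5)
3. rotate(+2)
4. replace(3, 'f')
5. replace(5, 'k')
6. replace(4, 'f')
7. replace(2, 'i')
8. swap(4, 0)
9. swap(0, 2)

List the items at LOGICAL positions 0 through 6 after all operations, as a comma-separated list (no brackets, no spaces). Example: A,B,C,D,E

Answer: i,D,f,f,C,k,B

Derivation:
After op 1 (replace(5, 'e')): offset=0, physical=[A,B,C,D,E,e,G], logical=[A,B,C,D,E,e,G]
After op 2 (swap(0, 5)): offset=0, physical=[e,B,C,D,E,A,G], logical=[e,B,C,D,E,A,G]
After op 3 (rotate(+2)): offset=2, physical=[e,B,C,D,E,A,G], logical=[C,D,E,A,G,e,B]
After op 4 (replace(3, 'f')): offset=2, physical=[e,B,C,D,E,f,G], logical=[C,D,E,f,G,e,B]
After op 5 (replace(5, 'k')): offset=2, physical=[k,B,C,D,E,f,G], logical=[C,D,E,f,G,k,B]
After op 6 (replace(4, 'f')): offset=2, physical=[k,B,C,D,E,f,f], logical=[C,D,E,f,f,k,B]
After op 7 (replace(2, 'i')): offset=2, physical=[k,B,C,D,i,f,f], logical=[C,D,i,f,f,k,B]
After op 8 (swap(4, 0)): offset=2, physical=[k,B,f,D,i,f,C], logical=[f,D,i,f,C,k,B]
After op 9 (swap(0, 2)): offset=2, physical=[k,B,i,D,f,f,C], logical=[i,D,f,f,C,k,B]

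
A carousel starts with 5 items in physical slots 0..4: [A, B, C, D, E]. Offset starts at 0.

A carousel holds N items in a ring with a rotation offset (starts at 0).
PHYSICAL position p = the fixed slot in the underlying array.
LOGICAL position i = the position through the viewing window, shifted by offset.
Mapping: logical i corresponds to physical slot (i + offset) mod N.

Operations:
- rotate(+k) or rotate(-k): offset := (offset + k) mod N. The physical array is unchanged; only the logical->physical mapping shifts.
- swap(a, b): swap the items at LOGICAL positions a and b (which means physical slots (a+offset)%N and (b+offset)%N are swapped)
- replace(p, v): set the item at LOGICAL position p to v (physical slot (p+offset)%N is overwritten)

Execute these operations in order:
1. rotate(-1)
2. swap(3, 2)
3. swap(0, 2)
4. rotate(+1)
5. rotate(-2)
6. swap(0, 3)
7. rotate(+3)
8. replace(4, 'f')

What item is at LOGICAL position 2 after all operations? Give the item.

After op 1 (rotate(-1)): offset=4, physical=[A,B,C,D,E], logical=[E,A,B,C,D]
After op 2 (swap(3, 2)): offset=4, physical=[A,C,B,D,E], logical=[E,A,C,B,D]
After op 3 (swap(0, 2)): offset=4, physical=[A,E,B,D,C], logical=[C,A,E,B,D]
After op 4 (rotate(+1)): offset=0, physical=[A,E,B,D,C], logical=[A,E,B,D,C]
After op 5 (rotate(-2)): offset=3, physical=[A,E,B,D,C], logical=[D,C,A,E,B]
After op 6 (swap(0, 3)): offset=3, physical=[A,D,B,E,C], logical=[E,C,A,D,B]
After op 7 (rotate(+3)): offset=1, physical=[A,D,B,E,C], logical=[D,B,E,C,A]
After op 8 (replace(4, 'f')): offset=1, physical=[f,D,B,E,C], logical=[D,B,E,C,f]

Answer: E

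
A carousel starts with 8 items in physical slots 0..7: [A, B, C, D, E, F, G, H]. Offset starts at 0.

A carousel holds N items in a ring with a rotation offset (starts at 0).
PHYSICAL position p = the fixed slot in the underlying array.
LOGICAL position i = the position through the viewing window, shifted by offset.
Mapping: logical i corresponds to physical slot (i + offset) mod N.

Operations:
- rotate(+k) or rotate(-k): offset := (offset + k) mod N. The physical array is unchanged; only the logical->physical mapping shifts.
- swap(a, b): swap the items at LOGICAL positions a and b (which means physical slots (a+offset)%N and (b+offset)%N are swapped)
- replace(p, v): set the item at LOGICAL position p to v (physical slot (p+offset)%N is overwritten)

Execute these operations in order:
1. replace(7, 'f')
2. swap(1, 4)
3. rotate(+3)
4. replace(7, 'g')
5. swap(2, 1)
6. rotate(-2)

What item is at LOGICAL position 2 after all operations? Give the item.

After op 1 (replace(7, 'f')): offset=0, physical=[A,B,C,D,E,F,G,f], logical=[A,B,C,D,E,F,G,f]
After op 2 (swap(1, 4)): offset=0, physical=[A,E,C,D,B,F,G,f], logical=[A,E,C,D,B,F,G,f]
After op 3 (rotate(+3)): offset=3, physical=[A,E,C,D,B,F,G,f], logical=[D,B,F,G,f,A,E,C]
After op 4 (replace(7, 'g')): offset=3, physical=[A,E,g,D,B,F,G,f], logical=[D,B,F,G,f,A,E,g]
After op 5 (swap(2, 1)): offset=3, physical=[A,E,g,D,F,B,G,f], logical=[D,F,B,G,f,A,E,g]
After op 6 (rotate(-2)): offset=1, physical=[A,E,g,D,F,B,G,f], logical=[E,g,D,F,B,G,f,A]

Answer: D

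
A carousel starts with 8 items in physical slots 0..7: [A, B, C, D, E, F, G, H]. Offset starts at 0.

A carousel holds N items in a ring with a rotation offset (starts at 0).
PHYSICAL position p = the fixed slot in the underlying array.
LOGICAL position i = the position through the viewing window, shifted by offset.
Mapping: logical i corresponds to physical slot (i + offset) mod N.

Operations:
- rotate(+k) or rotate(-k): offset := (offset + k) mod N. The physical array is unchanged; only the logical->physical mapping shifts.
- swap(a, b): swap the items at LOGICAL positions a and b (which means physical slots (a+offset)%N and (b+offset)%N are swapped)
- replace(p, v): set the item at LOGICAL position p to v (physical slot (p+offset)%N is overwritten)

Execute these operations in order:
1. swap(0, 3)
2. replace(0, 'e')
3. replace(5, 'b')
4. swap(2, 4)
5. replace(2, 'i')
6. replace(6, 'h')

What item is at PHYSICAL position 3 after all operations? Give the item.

Answer: A

Derivation:
After op 1 (swap(0, 3)): offset=0, physical=[D,B,C,A,E,F,G,H], logical=[D,B,C,A,E,F,G,H]
After op 2 (replace(0, 'e')): offset=0, physical=[e,B,C,A,E,F,G,H], logical=[e,B,C,A,E,F,G,H]
After op 3 (replace(5, 'b')): offset=0, physical=[e,B,C,A,E,b,G,H], logical=[e,B,C,A,E,b,G,H]
After op 4 (swap(2, 4)): offset=0, physical=[e,B,E,A,C,b,G,H], logical=[e,B,E,A,C,b,G,H]
After op 5 (replace(2, 'i')): offset=0, physical=[e,B,i,A,C,b,G,H], logical=[e,B,i,A,C,b,G,H]
After op 6 (replace(6, 'h')): offset=0, physical=[e,B,i,A,C,b,h,H], logical=[e,B,i,A,C,b,h,H]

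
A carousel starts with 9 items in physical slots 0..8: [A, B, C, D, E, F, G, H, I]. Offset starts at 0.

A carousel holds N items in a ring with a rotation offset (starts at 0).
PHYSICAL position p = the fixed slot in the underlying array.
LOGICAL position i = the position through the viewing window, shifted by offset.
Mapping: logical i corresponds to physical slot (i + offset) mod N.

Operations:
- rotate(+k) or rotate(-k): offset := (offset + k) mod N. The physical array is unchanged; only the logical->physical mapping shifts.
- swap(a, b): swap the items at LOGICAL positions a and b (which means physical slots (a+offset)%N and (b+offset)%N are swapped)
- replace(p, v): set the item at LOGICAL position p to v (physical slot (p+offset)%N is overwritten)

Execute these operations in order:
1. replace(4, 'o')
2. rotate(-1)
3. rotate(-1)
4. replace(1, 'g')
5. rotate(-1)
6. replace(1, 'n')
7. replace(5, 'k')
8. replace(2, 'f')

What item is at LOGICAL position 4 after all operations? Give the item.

After op 1 (replace(4, 'o')): offset=0, physical=[A,B,C,D,o,F,G,H,I], logical=[A,B,C,D,o,F,G,H,I]
After op 2 (rotate(-1)): offset=8, physical=[A,B,C,D,o,F,G,H,I], logical=[I,A,B,C,D,o,F,G,H]
After op 3 (rotate(-1)): offset=7, physical=[A,B,C,D,o,F,G,H,I], logical=[H,I,A,B,C,D,o,F,G]
After op 4 (replace(1, 'g')): offset=7, physical=[A,B,C,D,o,F,G,H,g], logical=[H,g,A,B,C,D,o,F,G]
After op 5 (rotate(-1)): offset=6, physical=[A,B,C,D,o,F,G,H,g], logical=[G,H,g,A,B,C,D,o,F]
After op 6 (replace(1, 'n')): offset=6, physical=[A,B,C,D,o,F,G,n,g], logical=[G,n,g,A,B,C,D,o,F]
After op 7 (replace(5, 'k')): offset=6, physical=[A,B,k,D,o,F,G,n,g], logical=[G,n,g,A,B,k,D,o,F]
After op 8 (replace(2, 'f')): offset=6, physical=[A,B,k,D,o,F,G,n,f], logical=[G,n,f,A,B,k,D,o,F]

Answer: B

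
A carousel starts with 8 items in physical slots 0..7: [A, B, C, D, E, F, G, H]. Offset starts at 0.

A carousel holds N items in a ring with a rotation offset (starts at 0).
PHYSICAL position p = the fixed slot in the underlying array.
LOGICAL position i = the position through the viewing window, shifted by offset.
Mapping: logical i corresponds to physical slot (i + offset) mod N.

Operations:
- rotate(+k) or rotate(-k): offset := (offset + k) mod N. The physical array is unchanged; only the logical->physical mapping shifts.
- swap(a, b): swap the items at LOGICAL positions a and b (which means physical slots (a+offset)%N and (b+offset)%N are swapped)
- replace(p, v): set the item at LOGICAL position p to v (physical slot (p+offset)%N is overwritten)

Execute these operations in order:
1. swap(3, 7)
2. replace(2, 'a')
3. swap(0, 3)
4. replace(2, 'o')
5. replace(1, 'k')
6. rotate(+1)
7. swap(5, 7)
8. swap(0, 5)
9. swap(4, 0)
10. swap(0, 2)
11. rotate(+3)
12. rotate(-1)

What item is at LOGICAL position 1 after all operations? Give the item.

Answer: E

Derivation:
After op 1 (swap(3, 7)): offset=0, physical=[A,B,C,H,E,F,G,D], logical=[A,B,C,H,E,F,G,D]
After op 2 (replace(2, 'a')): offset=0, physical=[A,B,a,H,E,F,G,D], logical=[A,B,a,H,E,F,G,D]
After op 3 (swap(0, 3)): offset=0, physical=[H,B,a,A,E,F,G,D], logical=[H,B,a,A,E,F,G,D]
After op 4 (replace(2, 'o')): offset=0, physical=[H,B,o,A,E,F,G,D], logical=[H,B,o,A,E,F,G,D]
After op 5 (replace(1, 'k')): offset=0, physical=[H,k,o,A,E,F,G,D], logical=[H,k,o,A,E,F,G,D]
After op 6 (rotate(+1)): offset=1, physical=[H,k,o,A,E,F,G,D], logical=[k,o,A,E,F,G,D,H]
After op 7 (swap(5, 7)): offset=1, physical=[G,k,o,A,E,F,H,D], logical=[k,o,A,E,F,H,D,G]
After op 8 (swap(0, 5)): offset=1, physical=[G,H,o,A,E,F,k,D], logical=[H,o,A,E,F,k,D,G]
After op 9 (swap(4, 0)): offset=1, physical=[G,F,o,A,E,H,k,D], logical=[F,o,A,E,H,k,D,G]
After op 10 (swap(0, 2)): offset=1, physical=[G,A,o,F,E,H,k,D], logical=[A,o,F,E,H,k,D,G]
After op 11 (rotate(+3)): offset=4, physical=[G,A,o,F,E,H,k,D], logical=[E,H,k,D,G,A,o,F]
After op 12 (rotate(-1)): offset=3, physical=[G,A,o,F,E,H,k,D], logical=[F,E,H,k,D,G,A,o]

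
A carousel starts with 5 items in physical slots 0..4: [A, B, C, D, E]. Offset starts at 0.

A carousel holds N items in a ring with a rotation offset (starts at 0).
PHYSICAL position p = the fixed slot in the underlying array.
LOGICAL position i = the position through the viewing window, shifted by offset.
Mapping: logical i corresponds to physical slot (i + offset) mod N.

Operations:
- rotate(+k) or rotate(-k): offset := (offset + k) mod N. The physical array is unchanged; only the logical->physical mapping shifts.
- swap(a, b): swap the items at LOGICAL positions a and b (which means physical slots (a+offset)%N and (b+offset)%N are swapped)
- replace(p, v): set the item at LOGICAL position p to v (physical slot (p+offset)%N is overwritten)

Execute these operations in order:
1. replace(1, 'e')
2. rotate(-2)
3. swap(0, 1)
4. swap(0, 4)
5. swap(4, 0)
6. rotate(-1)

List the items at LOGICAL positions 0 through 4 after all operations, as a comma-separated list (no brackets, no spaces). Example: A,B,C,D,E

Answer: C,E,D,A,e

Derivation:
After op 1 (replace(1, 'e')): offset=0, physical=[A,e,C,D,E], logical=[A,e,C,D,E]
After op 2 (rotate(-2)): offset=3, physical=[A,e,C,D,E], logical=[D,E,A,e,C]
After op 3 (swap(0, 1)): offset=3, physical=[A,e,C,E,D], logical=[E,D,A,e,C]
After op 4 (swap(0, 4)): offset=3, physical=[A,e,E,C,D], logical=[C,D,A,e,E]
After op 5 (swap(4, 0)): offset=3, physical=[A,e,C,E,D], logical=[E,D,A,e,C]
After op 6 (rotate(-1)): offset=2, physical=[A,e,C,E,D], logical=[C,E,D,A,e]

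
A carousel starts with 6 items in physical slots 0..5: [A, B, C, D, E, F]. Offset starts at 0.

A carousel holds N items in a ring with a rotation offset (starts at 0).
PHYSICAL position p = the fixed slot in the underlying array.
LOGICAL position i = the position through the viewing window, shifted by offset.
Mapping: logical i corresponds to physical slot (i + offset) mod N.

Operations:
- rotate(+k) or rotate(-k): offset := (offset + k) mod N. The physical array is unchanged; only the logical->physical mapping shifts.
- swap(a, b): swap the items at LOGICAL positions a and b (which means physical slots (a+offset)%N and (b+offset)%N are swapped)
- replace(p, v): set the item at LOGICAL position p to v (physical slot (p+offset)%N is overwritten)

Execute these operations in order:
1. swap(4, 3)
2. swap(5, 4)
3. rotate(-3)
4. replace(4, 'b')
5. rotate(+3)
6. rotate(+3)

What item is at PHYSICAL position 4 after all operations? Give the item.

After op 1 (swap(4, 3)): offset=0, physical=[A,B,C,E,D,F], logical=[A,B,C,E,D,F]
After op 2 (swap(5, 4)): offset=0, physical=[A,B,C,E,F,D], logical=[A,B,C,E,F,D]
After op 3 (rotate(-3)): offset=3, physical=[A,B,C,E,F,D], logical=[E,F,D,A,B,C]
After op 4 (replace(4, 'b')): offset=3, physical=[A,b,C,E,F,D], logical=[E,F,D,A,b,C]
After op 5 (rotate(+3)): offset=0, physical=[A,b,C,E,F,D], logical=[A,b,C,E,F,D]
After op 6 (rotate(+3)): offset=3, physical=[A,b,C,E,F,D], logical=[E,F,D,A,b,C]

Answer: F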